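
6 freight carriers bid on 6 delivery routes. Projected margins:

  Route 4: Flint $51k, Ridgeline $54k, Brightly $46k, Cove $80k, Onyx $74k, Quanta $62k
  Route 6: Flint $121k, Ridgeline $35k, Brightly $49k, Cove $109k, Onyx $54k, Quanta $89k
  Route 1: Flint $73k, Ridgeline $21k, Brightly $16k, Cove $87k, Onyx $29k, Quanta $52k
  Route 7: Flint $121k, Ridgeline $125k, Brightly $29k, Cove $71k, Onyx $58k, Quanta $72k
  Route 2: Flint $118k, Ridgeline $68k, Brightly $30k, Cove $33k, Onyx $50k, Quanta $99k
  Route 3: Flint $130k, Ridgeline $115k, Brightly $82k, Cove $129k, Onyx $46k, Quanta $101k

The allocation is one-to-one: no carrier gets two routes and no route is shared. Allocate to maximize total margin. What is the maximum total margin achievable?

Maximum total: $588k

This is the linear assignment problem.
Optimal: Flint→Route 6 ($121k), Ridgeline→Route 7 ($125k), Brightly→Route 3 ($82k), Cove→Route 1 ($87k), Onyx→Route 4 ($74k), Quanta→Route 2 ($99k) — total 121+125+82+87+74+99 = $588k.
Swapping Onyx↔Flint (Onyx→Route 6 $54k, Flint→Route 4 $51k) loses 90.
No other one-to-one assignment exceeds $588k.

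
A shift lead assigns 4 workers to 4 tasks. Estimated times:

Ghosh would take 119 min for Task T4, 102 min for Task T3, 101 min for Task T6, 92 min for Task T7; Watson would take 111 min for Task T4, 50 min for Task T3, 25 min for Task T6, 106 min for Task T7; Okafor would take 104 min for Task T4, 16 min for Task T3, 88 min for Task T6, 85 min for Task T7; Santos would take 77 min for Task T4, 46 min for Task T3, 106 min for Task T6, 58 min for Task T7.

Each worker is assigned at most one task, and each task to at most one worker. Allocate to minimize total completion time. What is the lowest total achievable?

Optimal: Ghosh→Task T7 (92 min), Watson→Task T6 (25 min), Okafor→Task T3 (16 min), Santos→Task T4 (77 min) — total 92+25+16+77 = 210 min.
Min-entry greedy (repeatedly take the single cheapest remaining cell) gives 218 min, worse by 8.
Next-best assignment: Ghosh→Task T4, Watson→Task T6, Okafor→Task T3, Santos→Task T7 = 218 min.

Minimum total: 210 min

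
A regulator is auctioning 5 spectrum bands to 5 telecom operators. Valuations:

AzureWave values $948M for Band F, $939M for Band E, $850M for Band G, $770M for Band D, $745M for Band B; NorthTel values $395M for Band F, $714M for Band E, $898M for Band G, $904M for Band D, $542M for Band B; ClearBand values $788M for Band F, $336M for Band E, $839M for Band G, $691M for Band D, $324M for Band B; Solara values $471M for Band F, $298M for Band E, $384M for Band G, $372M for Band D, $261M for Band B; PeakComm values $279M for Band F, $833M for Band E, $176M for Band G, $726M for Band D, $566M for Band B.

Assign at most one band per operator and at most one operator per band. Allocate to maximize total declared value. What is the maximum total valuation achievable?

Max total: $3792M

Treat this as an assignment problem: match each operator to one band.
Optimal: AzureWave→Band B ($745M), NorthTel→Band D ($904M), ClearBand→Band G ($839M), Solara→Band F ($471M), PeakComm→Band E ($833M) — total 745+904+839+471+833 = $3792M.
Row-greedy (each operator in turn takes its best remaining band) gives $3555M, worse by 237.
Swapping NorthTel↔PeakComm (NorthTel→Band E $714M, PeakComm→Band D $726M) loses 297.
No other one-to-one assignment exceeds $3792M.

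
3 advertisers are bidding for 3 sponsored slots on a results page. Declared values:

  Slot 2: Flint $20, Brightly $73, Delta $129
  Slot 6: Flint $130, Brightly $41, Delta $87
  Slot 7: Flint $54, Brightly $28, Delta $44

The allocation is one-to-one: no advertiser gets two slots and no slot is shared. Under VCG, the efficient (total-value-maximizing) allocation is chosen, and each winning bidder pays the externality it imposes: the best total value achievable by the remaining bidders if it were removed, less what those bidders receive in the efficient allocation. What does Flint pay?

Efficient allocation: Flint→Slot 6 ($130), Brightly→Slot 7 ($28), Delta→Slot 2 ($129); total welfare W = $287.
Flint receives Slot 6 at value $130, so the others get W − 130 = $157.
Without Flint: best allocation of the remaining 2 bidders over all 3 slots is Brightly→Slot 6 ($41), Delta→Slot 2 ($129), total $170.
VCG payment = (others' best without Flint) − (others' welfare with Flint) = 170 − 157 = $13.

Flint pays $13.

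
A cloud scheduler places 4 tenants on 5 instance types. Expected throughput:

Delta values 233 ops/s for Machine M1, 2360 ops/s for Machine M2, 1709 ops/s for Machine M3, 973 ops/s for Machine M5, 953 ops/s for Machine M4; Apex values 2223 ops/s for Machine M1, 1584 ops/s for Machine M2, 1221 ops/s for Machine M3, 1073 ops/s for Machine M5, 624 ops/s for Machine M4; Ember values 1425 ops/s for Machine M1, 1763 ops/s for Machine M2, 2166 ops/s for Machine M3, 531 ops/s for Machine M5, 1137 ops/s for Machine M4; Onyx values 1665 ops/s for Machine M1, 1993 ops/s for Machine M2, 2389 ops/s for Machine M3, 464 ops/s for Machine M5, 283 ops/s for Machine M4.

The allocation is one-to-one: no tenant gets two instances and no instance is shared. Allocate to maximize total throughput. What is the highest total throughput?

Optimal: Delta→Machine M2 (2360 ops/s), Apex→Machine M1 (2223 ops/s), Ember→Machine M4 (1137 ops/s), Onyx→Machine M3 (2389 ops/s) — total 2360+2223+1137+2389 = 8109 ops/s.
Row-greedy (each tenant in turn takes its best remaining instance) gives 7213 ops/s, worse by 896.
Next-best assignment: Delta→Machine M2, Apex→Machine M1, Ember→Machine M5, Onyx→Machine M3 = 7503 ops/s.
Swapping Apex↔Onyx (Apex→Machine M3 1221 ops/s, Onyx→Machine M1 1665 ops/s) loses 1726.
Checked against all permutations: 8109 ops/s is optimal.

Maximum total: 8109 ops/s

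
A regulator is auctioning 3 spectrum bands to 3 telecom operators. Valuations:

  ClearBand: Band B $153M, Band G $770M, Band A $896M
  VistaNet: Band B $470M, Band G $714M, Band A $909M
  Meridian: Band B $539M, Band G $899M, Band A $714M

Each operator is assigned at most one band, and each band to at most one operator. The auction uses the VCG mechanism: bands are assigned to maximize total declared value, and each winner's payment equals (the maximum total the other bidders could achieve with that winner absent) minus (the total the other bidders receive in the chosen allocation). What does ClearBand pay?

ClearBand pays $439M.

Efficient allocation: ClearBand→Band A ($896M), VistaNet→Band B ($470M), Meridian→Band G ($899M); total welfare W = $2265M.
ClearBand receives Band A at value $896M, so the others get W − 896 = $1369M.
Without ClearBand: best allocation of the remaining 2 bidders over all 3 bands is VistaNet→Band A ($909M), Meridian→Band G ($899M), total $1808M.
VCG payment = (others' best without ClearBand) − (others' welfare with ClearBand) = 1808 − 1369 = $439M.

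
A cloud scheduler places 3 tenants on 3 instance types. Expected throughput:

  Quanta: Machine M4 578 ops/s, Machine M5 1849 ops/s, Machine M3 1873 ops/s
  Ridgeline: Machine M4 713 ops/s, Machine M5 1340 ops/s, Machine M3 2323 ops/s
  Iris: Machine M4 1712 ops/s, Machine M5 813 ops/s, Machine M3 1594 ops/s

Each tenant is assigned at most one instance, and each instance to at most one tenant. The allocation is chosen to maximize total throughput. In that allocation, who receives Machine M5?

Optimal: Quanta→Machine M5 (1849 ops/s), Ridgeline→Machine M3 (2323 ops/s), Iris→Machine M4 (1712 ops/s) — total 1849+2323+1712 = 5884 ops/s.
Row-greedy (each tenant in turn takes its best remaining instance) gives 4925 ops/s, worse by 959.
Next-best assignment: Quanta→Machine M3, Ridgeline→Machine M5, Iris→Machine M4 = 4925 ops/s.
Every other assignment is strictly worse.
Quanta's own top instance is Machine M3 (1873 ops/s), but forcing Quanta→Machine M3 and reassigning the rest optimally gives only 4925 ops/s — worse by 959.

Quanta receives Machine M5.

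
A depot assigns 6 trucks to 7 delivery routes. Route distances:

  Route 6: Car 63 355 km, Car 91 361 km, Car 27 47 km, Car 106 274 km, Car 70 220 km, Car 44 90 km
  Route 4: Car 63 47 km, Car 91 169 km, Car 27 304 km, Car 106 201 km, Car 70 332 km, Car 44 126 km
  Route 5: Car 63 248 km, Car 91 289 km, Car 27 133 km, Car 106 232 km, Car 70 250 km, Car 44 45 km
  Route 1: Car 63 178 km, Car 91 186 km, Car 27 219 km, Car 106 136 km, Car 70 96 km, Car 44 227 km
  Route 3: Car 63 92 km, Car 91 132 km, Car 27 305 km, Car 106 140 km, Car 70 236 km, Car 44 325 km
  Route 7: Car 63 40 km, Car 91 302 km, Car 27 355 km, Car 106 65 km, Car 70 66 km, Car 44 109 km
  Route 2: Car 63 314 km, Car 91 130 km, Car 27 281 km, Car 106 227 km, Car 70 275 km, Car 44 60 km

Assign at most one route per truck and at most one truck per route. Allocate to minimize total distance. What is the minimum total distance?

Optimal: Car 63→Route 4 (47 km), Car 91→Route 2 (130 km), Car 27→Route 6 (47 km), Car 106→Route 7 (65 km), Car 70→Route 1 (96 km), Car 44→Route 5 (45 km) — total 47+130+47+65+96+45 = 430 km.
Column-greedy (each route in turn goes to its cheapest remaining truck) gives 432 km, worse by 2.
Next-best assignment: Car 63→Route 4, Car 91→Route 3, Car 27→Route 6, Car 106→Route 7, Car 70→Route 1, Car 44→Route 5 = 432 km.
No other one-to-one assignment undercuts 430 km.

Minimum total: 430 km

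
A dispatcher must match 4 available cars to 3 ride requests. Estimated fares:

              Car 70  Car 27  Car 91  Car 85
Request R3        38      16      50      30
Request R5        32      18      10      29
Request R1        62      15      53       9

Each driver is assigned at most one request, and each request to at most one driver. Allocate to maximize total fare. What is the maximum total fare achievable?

Max total: $141

This is a one-to-one assignment (maximum-weight bipartite matching).
Optimal: Car 91→Request R3 ($50), Car 85→Request R5 ($29), Car 70→Request R1 ($62) — total 50+29+62 = $141.
Row-greedy (each driver in turn takes its best remaining request) gives $130, worse by 11.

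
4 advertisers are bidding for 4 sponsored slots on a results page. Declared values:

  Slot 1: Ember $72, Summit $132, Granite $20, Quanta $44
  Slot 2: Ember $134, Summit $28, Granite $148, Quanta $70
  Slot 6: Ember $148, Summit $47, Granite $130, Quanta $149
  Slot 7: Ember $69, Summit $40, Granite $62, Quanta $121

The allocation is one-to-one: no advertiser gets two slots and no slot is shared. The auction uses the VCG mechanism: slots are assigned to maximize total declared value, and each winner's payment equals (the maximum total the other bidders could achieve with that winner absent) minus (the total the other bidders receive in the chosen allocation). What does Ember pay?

Efficient allocation: Ember→Slot 6 ($148), Summit→Slot 1 ($132), Granite→Slot 2 ($148), Quanta→Slot 7 ($121); total welfare W = $549.
Ember receives Slot 6 at value $148, so the others get W − 148 = $401.
Without Ember: best allocation of the remaining 3 bidders over all 4 slots is Summit→Slot 1 ($132), Granite→Slot 2 ($148), Quanta→Slot 6 ($149), total $429.
VCG payment = (others' best without Ember) − (others' welfare with Ember) = 429 − 401 = $28.

Ember pays $28.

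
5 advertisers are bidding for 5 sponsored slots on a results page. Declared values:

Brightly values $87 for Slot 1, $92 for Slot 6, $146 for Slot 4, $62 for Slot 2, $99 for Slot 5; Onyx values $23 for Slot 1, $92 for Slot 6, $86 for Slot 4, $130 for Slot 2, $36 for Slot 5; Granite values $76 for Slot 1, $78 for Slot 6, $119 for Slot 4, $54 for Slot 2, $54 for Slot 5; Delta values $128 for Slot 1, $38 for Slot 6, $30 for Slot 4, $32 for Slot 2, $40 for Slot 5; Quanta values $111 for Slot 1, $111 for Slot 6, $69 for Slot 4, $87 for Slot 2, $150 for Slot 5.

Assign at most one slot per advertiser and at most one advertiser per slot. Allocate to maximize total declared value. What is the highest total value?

This is a one-to-one assignment (maximum-weight bipartite matching).
Optimal: Brightly→Slot 4 ($146), Onyx→Slot 2 ($130), Granite→Slot 6 ($78), Delta→Slot 1 ($128), Quanta→Slot 5 ($150) — total 146+130+78+128+150 = $632.
Column-greedy (each slot in turn goes to its best remaining advertiser) gives $569, worse by 63.
Next-best assignment: Brightly→Slot 6, Onyx→Slot 2, Granite→Slot 4, Delta→Slot 1, Quanta→Slot 5 = $619.
Swapping Onyx↔Brightly (Onyx→Slot 4 $86, Brightly→Slot 2 $62) loses 128.
No other one-to-one assignment exceeds $632.

Max total: $632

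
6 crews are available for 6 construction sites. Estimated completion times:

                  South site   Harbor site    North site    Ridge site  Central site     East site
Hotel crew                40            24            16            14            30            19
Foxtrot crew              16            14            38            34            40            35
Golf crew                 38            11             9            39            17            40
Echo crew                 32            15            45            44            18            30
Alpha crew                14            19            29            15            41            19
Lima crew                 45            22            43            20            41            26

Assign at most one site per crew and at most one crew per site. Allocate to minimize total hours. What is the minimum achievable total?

Min total: 94 hours

Optimal: Hotel crew→East site (19 hours), Foxtrot crew→Harbor site (14 hours), Golf crew→North site (9 hours), Echo crew→Central site (18 hours), Alpha crew→South site (14 hours), Lima crew→Ridge site (20 hours) — total 19+14+9+18+14+20 = 94 hours.
Row-greedy (each crew in turn takes its cheapest remaining site) gives 95 hours, worse by 1.
Next-best assignment: Hotel crew→Ridge site, Foxtrot crew→Harbor site, Golf crew→North site, Echo crew→Central site, Alpha crew→South site, Lima crew→East site = 95 hours.
Every other assignment is strictly worse.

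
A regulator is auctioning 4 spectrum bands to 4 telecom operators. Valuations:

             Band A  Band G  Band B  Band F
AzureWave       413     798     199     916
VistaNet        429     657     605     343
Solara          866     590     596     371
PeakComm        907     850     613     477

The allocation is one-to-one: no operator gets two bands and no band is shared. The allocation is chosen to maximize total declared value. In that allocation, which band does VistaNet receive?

VistaNet receives Band B.

Optimal: AzureWave→Band F ($916M), VistaNet→Band B ($605M), Solara→Band A ($866M), PeakComm→Band G ($850M) — total 916+605+866+850 = $3237M.
Max-entry greedy (repeatedly take the single best remaining cell) gives $3076M, worse by 161.
VistaNet's own top band is Band G ($657M), but forcing VistaNet→Band G and reassigning the rest optimally gives only $3076M — worse by 161.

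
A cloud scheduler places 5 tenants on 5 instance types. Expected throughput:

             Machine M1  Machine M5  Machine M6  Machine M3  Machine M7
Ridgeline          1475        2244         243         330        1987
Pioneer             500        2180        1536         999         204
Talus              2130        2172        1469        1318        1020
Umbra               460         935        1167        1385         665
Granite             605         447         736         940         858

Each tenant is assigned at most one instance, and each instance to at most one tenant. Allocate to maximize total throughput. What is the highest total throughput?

Max total: 8418 ops/s

Optimal: Ridgeline→Machine M7 (1987 ops/s), Pioneer→Machine M5 (2180 ops/s), Talus→Machine M1 (2130 ops/s), Umbra→Machine M3 (1385 ops/s), Granite→Machine M6 (736 ops/s) — total 1987+2180+2130+1385+736 = 8418 ops/s.
Row-greedy (each tenant in turn takes its best remaining instance) gives 8153 ops/s, worse by 265.
Checked against all permutations: 8418 ops/s is optimal.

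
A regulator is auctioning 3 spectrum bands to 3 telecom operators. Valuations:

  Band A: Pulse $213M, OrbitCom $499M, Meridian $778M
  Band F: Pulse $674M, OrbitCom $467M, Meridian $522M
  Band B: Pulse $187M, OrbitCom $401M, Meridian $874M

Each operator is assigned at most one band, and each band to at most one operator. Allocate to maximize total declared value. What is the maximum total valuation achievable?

Maximum total: $2047M

This is a one-to-one assignment (maximum-weight bipartite matching).
Optimal: Pulse→Band F ($674M), OrbitCom→Band A ($499M), Meridian→Band B ($874M) — total 674+499+874 = $2047M.
Column-greedy (each band in turn goes to its best remaining operator) gives $1853M, worse by 194.
Swapping OrbitCom↔Pulse (OrbitCom→Band F $467M, Pulse→Band A $213M) loses 493.
Checked against all permutations: $2047M is optimal.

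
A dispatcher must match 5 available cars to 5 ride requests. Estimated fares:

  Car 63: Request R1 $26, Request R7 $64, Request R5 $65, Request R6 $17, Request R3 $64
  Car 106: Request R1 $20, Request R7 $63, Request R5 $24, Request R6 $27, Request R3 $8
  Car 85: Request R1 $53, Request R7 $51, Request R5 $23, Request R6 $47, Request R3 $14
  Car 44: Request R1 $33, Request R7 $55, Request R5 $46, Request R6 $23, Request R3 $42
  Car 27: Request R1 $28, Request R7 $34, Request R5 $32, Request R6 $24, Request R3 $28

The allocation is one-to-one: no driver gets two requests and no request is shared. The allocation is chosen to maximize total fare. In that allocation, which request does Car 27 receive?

Optimal: Car 63→Request R3 ($64), Car 106→Request R7 ($63), Car 85→Request R1 ($53), Car 44→Request R5 ($46), Car 27→Request R6 ($24) — total 64+63+53+46+24 = $250.
Max-entry greedy (repeatedly take the single best remaining cell) gives $247, worse by 3.
Next-best assignment: Car 63→Request R3, Car 106→Request R7, Car 85→Request R6, Car 44→Request R5, Car 27→Request R1 = $248.
Swapping Car 44↔Car 27 (Car 44→Request R6 $23, Car 27→Request R5 $32) loses 15.
No other one-to-one assignment exceeds $250.
Car 27's own top request is Request R7 ($34), but forcing Car 27→Request R7 and reassigning the rest optimally gives only $224 — worse by 26.

Car 27 receives Request R6.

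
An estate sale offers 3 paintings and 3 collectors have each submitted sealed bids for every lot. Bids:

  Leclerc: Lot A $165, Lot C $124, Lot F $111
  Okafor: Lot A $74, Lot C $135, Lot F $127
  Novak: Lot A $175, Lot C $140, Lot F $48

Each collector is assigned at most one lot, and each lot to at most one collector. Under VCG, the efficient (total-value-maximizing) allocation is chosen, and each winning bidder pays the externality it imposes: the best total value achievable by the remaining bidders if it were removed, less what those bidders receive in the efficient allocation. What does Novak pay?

Novak pays $8.

Efficient allocation: Leclerc→Lot A ($165), Okafor→Lot F ($127), Novak→Lot C ($140); total welfare W = $432.
Novak receives Lot C at value $140, so the others get W − 140 = $292.
Without Novak: best allocation of the remaining 2 bidders over all 3 lots is Leclerc→Lot A ($165), Okafor→Lot C ($135), total $300.
VCG payment = (others' best without Novak) − (others' welfare with Novak) = 300 − 292 = $8.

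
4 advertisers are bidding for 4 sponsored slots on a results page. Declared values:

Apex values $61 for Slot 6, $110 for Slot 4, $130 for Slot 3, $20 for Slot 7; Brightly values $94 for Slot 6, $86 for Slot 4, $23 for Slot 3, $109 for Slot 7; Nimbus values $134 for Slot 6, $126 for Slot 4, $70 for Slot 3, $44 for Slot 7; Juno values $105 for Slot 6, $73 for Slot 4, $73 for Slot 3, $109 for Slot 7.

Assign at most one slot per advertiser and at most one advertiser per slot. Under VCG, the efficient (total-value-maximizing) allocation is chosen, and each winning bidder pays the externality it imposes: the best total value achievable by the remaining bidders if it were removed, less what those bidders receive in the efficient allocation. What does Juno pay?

Juno pays $8.

Efficient allocation: Apex→Slot 3 ($130), Brightly→Slot 7 ($109), Nimbus→Slot 4 ($126), Juno→Slot 6 ($105); total welfare W = $470.
Juno receives Slot 6 at value $105, so the others get W − 105 = $365.
Without Juno: best allocation of the remaining 3 bidders over all 4 slots is Apex→Slot 3 ($130), Brightly→Slot 7 ($109), Nimbus→Slot 6 ($134), total $373.
VCG payment = (others' best without Juno) − (others' welfare with Juno) = 373 − 365 = $8.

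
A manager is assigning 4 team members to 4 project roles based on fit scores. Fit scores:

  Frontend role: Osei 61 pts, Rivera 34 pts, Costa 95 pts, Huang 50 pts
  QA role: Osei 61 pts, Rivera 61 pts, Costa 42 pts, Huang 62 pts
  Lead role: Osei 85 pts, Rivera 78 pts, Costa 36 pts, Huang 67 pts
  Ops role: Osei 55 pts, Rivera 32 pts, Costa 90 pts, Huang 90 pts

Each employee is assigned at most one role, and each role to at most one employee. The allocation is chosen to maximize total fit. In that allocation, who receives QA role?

Optimal: Osei→Lead role (85 pts), Rivera→QA role (61 pts), Costa→Frontend role (95 pts), Huang→Ops role (90 pts) — total 85+61+95+90 = 331 pts.
Column-greedy (each role in turn goes to its best remaining employee) gives 274 pts, worse by 57.
Next-best assignment: Osei→QA role, Rivera→Lead role, Costa→Frontend role, Huang→Ops role = 324 pts.
Rivera's own top role is Lead role (78 pts), but forcing Rivera→Lead role and reassigning the rest optimally gives only 324 pts — worse by 7.

Rivera receives QA role.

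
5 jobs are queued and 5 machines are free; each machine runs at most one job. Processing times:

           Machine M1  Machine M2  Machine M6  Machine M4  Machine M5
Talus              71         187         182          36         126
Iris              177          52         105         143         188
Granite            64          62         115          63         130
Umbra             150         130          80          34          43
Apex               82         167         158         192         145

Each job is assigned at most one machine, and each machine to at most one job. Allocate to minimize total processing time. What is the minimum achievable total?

Optimal: Talus→Machine M4 (36 min), Iris→Machine M2 (52 min), Granite→Machine M6 (115 min), Umbra→Machine M5 (43 min), Apex→Machine M1 (82 min) — total 36+52+115+43+82 = 328 min.
Row-greedy (each job in turn takes its cheapest remaining machine) gives 353 min, worse by 25.
Swapping Talus↔Umbra (Talus→Machine M5 126 min, Umbra→Machine M4 34 min) adds 81.

Minimum total: 328 min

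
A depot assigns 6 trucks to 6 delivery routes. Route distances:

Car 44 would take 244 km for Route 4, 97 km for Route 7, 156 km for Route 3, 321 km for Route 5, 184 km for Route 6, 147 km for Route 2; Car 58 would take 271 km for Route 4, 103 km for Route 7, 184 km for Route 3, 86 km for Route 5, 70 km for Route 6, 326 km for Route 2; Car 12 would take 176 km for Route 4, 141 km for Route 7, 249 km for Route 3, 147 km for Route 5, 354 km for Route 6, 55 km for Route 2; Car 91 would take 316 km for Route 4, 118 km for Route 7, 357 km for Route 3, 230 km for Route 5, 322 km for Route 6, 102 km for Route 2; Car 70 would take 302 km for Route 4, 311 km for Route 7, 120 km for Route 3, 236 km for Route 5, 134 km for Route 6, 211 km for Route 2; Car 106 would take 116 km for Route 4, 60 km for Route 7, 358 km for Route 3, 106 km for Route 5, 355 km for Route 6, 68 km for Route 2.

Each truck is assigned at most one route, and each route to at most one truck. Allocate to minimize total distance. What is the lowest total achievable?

Min total: 652 km

This is a one-to-one assignment (minimum-cost bipartite matching).
Optimal: Car 44→Route 7 (97 km), Car 58→Route 6 (70 km), Car 12→Route 5 (147 km), Car 91→Route 2 (102 km), Car 70→Route 3 (120 km), Car 106→Route 4 (116 km) — total 97+70+147+102+120+116 = 652 km.
Min-entry greedy (repeatedly take the single cheapest remaining cell) gives 779 km, worse by 127.
Checked against all permutations: 652 km is optimal.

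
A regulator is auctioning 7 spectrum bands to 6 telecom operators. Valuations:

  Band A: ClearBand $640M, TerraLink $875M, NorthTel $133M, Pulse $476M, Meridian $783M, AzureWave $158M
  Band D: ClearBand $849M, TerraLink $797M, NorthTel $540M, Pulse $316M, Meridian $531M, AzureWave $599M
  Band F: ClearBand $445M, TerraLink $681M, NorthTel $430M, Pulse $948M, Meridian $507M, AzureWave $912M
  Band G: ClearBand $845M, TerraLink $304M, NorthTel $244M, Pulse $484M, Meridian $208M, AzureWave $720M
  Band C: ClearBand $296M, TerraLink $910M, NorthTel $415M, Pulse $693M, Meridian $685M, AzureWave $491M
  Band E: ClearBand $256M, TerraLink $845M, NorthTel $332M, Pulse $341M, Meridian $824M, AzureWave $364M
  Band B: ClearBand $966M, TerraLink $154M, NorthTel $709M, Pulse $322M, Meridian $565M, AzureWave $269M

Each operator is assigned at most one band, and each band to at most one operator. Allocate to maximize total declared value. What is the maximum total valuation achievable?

Treat this as an assignment problem: match each operator to one band.
Optimal: ClearBand→Band D ($849M), TerraLink→Band C ($910M), NorthTel→Band B ($709M), Pulse→Band F ($948M), Meridian→Band E ($824M), AzureWave→Band G ($720M) — total 849+910+709+948+824+720 = $4960M.
Max-entry greedy (repeatedly take the single best remaining cell) gives $4908M, worse by 52.
No other one-to-one assignment exceeds $4960M.

Max total: $4960M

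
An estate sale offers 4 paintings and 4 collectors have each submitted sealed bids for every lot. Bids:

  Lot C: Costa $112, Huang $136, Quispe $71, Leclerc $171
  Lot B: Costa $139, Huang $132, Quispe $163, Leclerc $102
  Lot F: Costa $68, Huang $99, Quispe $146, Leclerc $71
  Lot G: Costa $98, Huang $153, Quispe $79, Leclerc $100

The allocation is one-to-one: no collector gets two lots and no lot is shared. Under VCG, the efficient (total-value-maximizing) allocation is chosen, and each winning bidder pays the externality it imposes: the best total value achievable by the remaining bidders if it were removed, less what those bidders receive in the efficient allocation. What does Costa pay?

Costa pays $17.

Efficient allocation: Costa→Lot B ($139), Huang→Lot G ($153), Quispe→Lot F ($146), Leclerc→Lot C ($171); total welfare W = $609.
Costa receives Lot B at value $139, so the others get W − 139 = $470.
Without Costa: best allocation of the remaining 3 bidders over all 4 lots is Huang→Lot G ($153), Quispe→Lot B ($163), Leclerc→Lot C ($171), total $487.
VCG payment = (others' best without Costa) − (others' welfare with Costa) = 487 − 470 = $17.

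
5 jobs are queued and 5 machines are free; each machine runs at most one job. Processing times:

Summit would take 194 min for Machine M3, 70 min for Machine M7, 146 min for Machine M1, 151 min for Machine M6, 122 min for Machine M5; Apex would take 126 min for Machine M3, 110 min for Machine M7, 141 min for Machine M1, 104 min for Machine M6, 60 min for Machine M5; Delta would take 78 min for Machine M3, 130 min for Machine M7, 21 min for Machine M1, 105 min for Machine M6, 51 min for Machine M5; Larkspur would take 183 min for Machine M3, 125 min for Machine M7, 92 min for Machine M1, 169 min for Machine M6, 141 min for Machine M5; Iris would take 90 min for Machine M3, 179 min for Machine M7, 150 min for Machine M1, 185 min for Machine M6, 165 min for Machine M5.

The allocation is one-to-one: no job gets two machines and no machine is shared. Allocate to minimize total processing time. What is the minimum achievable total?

Min total: 407 min

Optimal: Summit→Machine M7 (70 min), Apex→Machine M6 (104 min), Delta→Machine M5 (51 min), Larkspur→Machine M1 (92 min), Iris→Machine M3 (90 min) — total 70+104+51+92+90 = 407 min.
Row-greedy (each job in turn takes its cheapest remaining machine) gives 410 min, worse by 3.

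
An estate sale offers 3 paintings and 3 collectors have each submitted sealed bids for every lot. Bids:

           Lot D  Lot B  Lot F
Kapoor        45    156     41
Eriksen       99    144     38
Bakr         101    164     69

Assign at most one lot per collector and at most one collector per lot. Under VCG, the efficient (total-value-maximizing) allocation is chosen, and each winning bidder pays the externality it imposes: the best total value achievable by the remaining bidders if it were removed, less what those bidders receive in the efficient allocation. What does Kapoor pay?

Kapoor pays $95.

Efficient allocation: Kapoor→Lot B ($156), Eriksen→Lot D ($99), Bakr→Lot F ($69); total welfare W = $324.
Kapoor receives Lot B at value $156, so the others get W − 156 = $168.
Without Kapoor: best allocation of the remaining 2 bidders over all 3 lots is Eriksen→Lot D ($99), Bakr→Lot B ($164), total $263.
VCG payment = (others' best without Kapoor) − (others' welfare with Kapoor) = 263 − 168 = $95.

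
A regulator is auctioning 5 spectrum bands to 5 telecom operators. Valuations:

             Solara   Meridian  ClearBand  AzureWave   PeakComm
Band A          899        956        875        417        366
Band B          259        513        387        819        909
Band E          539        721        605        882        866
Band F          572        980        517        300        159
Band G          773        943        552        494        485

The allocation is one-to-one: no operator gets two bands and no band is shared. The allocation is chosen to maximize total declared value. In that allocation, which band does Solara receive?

Solara receives Band G.

Optimal: Solara→Band G ($773M), Meridian→Band F ($980M), ClearBand→Band A ($875M), AzureWave→Band E ($882M), PeakComm→Band B ($909M) — total 773+980+875+882+909 = $4419M.
Swapping Solara↔AzureWave (Solara→Band E $539M, AzureWave→Band G $494M) loses 622.
Solara's own top band is Band A ($899M), but forcing Solara→Band A and reassigning the rest optimally gives only $4222M — worse by 197.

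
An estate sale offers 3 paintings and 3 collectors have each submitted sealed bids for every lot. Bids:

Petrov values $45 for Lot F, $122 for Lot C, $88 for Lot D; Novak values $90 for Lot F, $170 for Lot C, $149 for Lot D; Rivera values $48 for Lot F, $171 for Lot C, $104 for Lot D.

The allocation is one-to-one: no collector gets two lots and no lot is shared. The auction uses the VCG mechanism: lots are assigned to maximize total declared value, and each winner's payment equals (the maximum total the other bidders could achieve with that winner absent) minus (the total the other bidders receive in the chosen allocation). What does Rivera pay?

Efficient allocation: Petrov→Lot F ($45), Novak→Lot D ($149), Rivera→Lot C ($171); total welfare W = $365.
Rivera receives Lot C at value $171, so the others get W − 171 = $194.
Without Rivera: best allocation of the remaining 2 bidders over all 3 lots is Petrov→Lot C ($122), Novak→Lot D ($149), total $271.
VCG payment = (others' best without Rivera) − (others' welfare with Rivera) = 271 − 194 = $77.

Rivera pays $77.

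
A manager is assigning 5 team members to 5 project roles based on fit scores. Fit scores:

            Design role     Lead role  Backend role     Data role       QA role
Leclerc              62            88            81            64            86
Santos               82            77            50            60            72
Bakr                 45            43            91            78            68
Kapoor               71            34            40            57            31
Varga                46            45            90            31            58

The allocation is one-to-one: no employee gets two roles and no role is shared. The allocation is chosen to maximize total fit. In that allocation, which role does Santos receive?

Optimal: Leclerc→QA role (86 pts), Santos→Lead role (77 pts), Bakr→Data role (78 pts), Kapoor→Design role (71 pts), Varga→Backend role (90 pts) — total 86+77+78+71+90 = 402 pts.
Max-entry greedy (repeatedly take the single best remaining cell) gives 376 pts, worse by 26.
Next-best assignment: Leclerc→Lead role, Santos→QA role, Bakr→Data role, Kapoor→Design role, Varga→Backend role = 399 pts.
Every other assignment is strictly worse.
Santos's own top role is Design role (82 pts), but forcing Santos→Design role and reassigning the rest optimally gives only 385 pts — worse by 17.

Santos receives Lead role.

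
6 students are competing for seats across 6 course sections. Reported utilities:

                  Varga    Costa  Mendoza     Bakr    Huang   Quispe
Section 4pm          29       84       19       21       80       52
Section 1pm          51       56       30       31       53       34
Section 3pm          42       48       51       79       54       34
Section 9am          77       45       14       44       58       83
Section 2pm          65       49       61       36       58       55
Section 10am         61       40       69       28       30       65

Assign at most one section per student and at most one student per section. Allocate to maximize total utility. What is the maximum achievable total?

Optimal: Varga→Section 2pm (65 points), Costa→Section 4pm (84 points), Mendoza→Section 10am (69 points), Bakr→Section 3pm (79 points), Huang→Section 1pm (53 points), Quispe→Section 9am (83 points) — total 65+84+69+79+53+83 = 433 points.
Row-greedy (each student in turn takes its best remaining section) gives 401 points, worse by 32.
Every other assignment is strictly worse.

Max total: 433 points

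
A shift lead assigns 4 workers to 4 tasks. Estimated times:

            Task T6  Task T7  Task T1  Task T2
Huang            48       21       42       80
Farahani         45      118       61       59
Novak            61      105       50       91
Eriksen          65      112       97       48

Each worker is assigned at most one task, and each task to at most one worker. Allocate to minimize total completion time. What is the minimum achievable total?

Minimum total: 164 min

Optimal: Huang→Task T7 (21 min), Farahani→Task T6 (45 min), Novak→Task T1 (50 min), Eriksen→Task T2 (48 min) — total 21+45+50+48 = 164 min.
Next-best assignment: Huang→Task T7, Farahani→Task T1, Novak→Task T6, Eriksen→Task T2 = 191 min.
Swapping Novak↔Farahani (Novak→Task T6 61 min, Farahani→Task T1 61 min) adds 27.
Every other assignment is strictly worse.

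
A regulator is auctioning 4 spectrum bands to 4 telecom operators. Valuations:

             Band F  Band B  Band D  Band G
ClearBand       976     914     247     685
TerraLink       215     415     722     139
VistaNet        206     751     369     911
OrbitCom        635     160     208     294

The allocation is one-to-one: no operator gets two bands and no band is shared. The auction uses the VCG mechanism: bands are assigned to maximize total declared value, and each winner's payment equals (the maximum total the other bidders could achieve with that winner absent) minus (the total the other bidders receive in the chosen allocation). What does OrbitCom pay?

Efficient allocation: ClearBand→Band B ($914M), TerraLink→Band D ($722M), VistaNet→Band G ($911M), OrbitCom→Band F ($635M); total welfare W = $3182M.
OrbitCom receives Band F at value $635M, so the others get W − 635 = $2547M.
Without OrbitCom: best allocation of the remaining 3 bidders over all 4 bands is ClearBand→Band F ($976M), TerraLink→Band D ($722M), VistaNet→Band G ($911M), total $2609M.
VCG payment = (others' best without OrbitCom) − (others' welfare with OrbitCom) = 2609 − 2547 = $62M.

OrbitCom pays $62M.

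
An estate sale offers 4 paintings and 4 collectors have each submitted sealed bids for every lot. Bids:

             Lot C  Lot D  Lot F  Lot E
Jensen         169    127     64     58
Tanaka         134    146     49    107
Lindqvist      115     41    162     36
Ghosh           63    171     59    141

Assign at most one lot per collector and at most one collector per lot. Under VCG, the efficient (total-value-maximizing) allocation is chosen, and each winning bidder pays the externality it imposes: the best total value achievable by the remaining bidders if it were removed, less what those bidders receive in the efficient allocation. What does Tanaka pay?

Tanaka pays $30.

Efficient allocation: Jensen→Lot C ($169), Tanaka→Lot D ($146), Lindqvist→Lot F ($162), Ghosh→Lot E ($141); total welfare W = $618.
Tanaka receives Lot D at value $146, so the others get W − 146 = $472.
Without Tanaka: best allocation of the remaining 3 bidders over all 4 lots is Jensen→Lot C ($169), Lindqvist→Lot F ($162), Ghosh→Lot D ($171), total $502.
VCG payment = (others' best without Tanaka) − (others' welfare with Tanaka) = 502 − 472 = $30.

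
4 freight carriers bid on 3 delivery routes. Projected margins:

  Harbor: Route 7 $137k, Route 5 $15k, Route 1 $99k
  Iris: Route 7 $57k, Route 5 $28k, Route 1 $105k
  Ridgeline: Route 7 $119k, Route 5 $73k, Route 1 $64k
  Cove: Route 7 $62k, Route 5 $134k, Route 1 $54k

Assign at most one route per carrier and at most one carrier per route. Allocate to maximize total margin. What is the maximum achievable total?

Optimal: Harbor→Route 7 ($137k), Cove→Route 5 ($134k), Iris→Route 1 ($105k) — total 137+134+105 = $376k.
Row-greedy (each carrier in turn takes its best remaining route) gives $315k, worse by 61.
Next-best assignment: Ridgeline→Route 7, Cove→Route 5, Iris→Route 1 = $358k.

Maximum total: $376k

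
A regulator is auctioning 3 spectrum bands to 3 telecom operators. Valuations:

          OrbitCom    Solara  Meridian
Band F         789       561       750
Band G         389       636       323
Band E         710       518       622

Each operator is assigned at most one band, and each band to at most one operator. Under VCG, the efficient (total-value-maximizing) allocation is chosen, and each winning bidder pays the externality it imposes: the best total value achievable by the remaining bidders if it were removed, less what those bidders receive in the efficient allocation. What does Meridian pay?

Meridian pays $79M.

Efficient allocation: OrbitCom→Band E ($710M), Solara→Band G ($636M), Meridian→Band F ($750M); total welfare W = $2096M.
Meridian receives Band F at value $750M, so the others get W − 750 = $1346M.
Without Meridian: best allocation of the remaining 2 bidders over all 3 bands is OrbitCom→Band F ($789M), Solara→Band G ($636M), total $1425M.
VCG payment = (others' best without Meridian) − (others' welfare with Meridian) = 1425 − 1346 = $79M.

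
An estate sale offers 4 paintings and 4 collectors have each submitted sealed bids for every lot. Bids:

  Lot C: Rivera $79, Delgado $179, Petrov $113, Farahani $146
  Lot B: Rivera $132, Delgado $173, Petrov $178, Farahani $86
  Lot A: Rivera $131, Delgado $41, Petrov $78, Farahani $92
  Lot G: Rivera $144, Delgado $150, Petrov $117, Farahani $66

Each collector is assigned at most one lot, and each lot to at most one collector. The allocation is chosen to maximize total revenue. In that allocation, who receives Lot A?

Treat this as an assignment problem: match each collector to one lot.
Optimal: Rivera→Lot A ($131), Delgado→Lot G ($150), Petrov→Lot B ($178), Farahani→Lot C ($146) — total 131+150+178+146 = $605.
Column-greedy (each lot in turn goes to its best remaining collector) gives $554, worse by 51.
Next-best assignment: Rivera→Lot G, Delgado→Lot C, Petrov→Lot B, Farahani→Lot A = $593.
No other one-to-one assignment exceeds $605.
Rivera's own top lot is Lot G ($144), but forcing Rivera→Lot G and reassigning the rest optimally gives only $593 — worse by 12.

Rivera receives Lot A.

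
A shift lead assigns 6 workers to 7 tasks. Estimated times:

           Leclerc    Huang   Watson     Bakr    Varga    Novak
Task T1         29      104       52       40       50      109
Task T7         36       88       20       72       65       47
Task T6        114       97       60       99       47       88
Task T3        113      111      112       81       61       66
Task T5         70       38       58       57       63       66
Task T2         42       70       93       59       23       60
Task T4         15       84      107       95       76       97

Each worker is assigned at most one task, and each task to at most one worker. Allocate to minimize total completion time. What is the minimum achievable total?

Minimum total: 202 min

This is the linear assignment problem.
Optimal: Leclerc→Task T4 (15 min), Huang→Task T5 (38 min), Watson→Task T7 (20 min), Bakr→Task T1 (40 min), Varga→Task T2 (23 min), Novak→Task T3 (66 min) — total 15+38+20+40+23+66 = 202 min.
Column-greedy (each task in turn goes to its cheapest remaining worker) gives 259 min, worse by 57.
Next-best assignment: Leclerc→Task T4, Huang→Task T5, Watson→Task T7, Bakr→Task T1, Varga→Task T6, Novak→Task T2 = 220 min.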